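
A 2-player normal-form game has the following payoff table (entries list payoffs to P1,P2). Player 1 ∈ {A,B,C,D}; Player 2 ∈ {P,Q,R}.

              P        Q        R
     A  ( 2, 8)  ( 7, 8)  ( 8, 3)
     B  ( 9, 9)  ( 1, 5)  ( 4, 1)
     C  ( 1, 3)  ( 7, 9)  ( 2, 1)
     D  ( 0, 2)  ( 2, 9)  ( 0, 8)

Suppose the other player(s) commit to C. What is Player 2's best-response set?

P2 best: {Q}

u_2(P vs C) = 3
u_2(Q vs C) = 9
u_2(R vs C) = 1
max payoff 9 at {Q}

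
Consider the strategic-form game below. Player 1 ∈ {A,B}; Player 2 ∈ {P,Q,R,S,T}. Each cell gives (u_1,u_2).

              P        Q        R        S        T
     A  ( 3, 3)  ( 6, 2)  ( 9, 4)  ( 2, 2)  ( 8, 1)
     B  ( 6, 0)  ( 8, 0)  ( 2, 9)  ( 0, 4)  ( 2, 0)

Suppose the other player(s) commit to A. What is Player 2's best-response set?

u_2(P vs A) = 3
u_2(Q vs A) = 2
u_2(R vs A) = 4
u_2(S vs A) = 2
u_2(T vs A) = 1
max payoff 4 at {R}

argmax u_2 = {R}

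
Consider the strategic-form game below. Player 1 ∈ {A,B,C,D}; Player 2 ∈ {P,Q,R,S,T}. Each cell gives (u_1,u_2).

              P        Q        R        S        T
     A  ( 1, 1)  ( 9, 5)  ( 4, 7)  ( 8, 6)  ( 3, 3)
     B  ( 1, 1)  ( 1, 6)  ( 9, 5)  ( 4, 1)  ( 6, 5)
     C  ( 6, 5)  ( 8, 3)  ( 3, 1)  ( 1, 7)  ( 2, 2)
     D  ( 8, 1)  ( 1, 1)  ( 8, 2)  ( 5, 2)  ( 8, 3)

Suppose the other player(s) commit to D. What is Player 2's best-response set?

u_2(P vs D) = 1
u_2(Q vs D) = 1
u_2(R vs D) = 2
u_2(S vs D) = 2
u_2(T vs D) = 3
max payoff 3 at {T}

BR_2 = {T}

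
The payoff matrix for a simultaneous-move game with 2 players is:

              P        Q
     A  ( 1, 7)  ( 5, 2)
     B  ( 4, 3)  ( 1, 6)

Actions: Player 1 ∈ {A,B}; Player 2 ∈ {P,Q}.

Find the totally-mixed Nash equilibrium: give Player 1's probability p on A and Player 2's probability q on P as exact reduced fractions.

P1 indiff ⇒ q·1+(1-q)·5 = q·4+(1-q)·1 ⇒ q(-3) = (1-q)(-4) ⇒ q = 4/7
P2 indiff ⇒ p·7+(1-p)·3 = p·2+(1-p)·6 ⇒ p(5) = (1-p)(3) ⇒ p = 3/8

P1 mixes 3/8 on A; P2 mixes 4/7 on P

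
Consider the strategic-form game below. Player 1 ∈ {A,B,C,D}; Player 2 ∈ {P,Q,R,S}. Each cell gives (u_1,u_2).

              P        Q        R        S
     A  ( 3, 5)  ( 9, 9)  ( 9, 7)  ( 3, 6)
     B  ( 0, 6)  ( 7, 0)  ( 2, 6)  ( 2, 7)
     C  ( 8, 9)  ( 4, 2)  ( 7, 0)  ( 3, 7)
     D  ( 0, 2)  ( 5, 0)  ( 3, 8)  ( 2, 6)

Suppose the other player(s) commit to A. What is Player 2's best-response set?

u_2(P vs A) = 5
u_2(Q vs A) = 9
u_2(R vs A) = 7
u_2(S vs A) = 6
max payoff 9 at {Q}

P2 best: {Q}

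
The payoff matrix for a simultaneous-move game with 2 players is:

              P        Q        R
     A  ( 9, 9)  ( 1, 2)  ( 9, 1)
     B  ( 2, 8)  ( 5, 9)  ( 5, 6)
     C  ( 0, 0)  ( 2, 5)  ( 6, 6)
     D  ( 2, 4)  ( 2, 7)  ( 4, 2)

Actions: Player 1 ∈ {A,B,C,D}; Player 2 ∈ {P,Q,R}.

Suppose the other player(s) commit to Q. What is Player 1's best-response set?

P1 best: {B}

u_1(A vs Q) = 1
u_1(B vs Q) = 5
u_1(C vs Q) = 2
u_1(D vs Q) = 2
max payoff 5 at {B}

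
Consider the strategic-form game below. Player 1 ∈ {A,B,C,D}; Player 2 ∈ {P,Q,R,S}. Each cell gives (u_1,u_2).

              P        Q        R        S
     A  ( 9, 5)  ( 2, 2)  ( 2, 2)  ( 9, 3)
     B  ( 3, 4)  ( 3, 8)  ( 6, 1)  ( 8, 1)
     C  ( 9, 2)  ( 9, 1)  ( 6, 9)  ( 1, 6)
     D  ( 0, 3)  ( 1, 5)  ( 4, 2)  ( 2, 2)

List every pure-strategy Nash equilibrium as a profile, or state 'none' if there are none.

(A,P): NE
(A,Q): not NE [P1→C gives 9>2; P2→P gives 5>2]
(A,R): not NE [P1→C gives 6>2; P2→P gives 5>2]
(A,S): not NE [P2→P gives 5>3]
(B,P): not NE [P1→C gives 9>3; P2→Q gives 8>4]
(B,Q): not NE [P1→C gives 9>3]
(B,R): not NE [P2→Q gives 8>1]
(B,S): not NE [P1→A gives 9>8; P2→Q gives 8>1]
(C,P): not NE [P2→R gives 9>2]
(C,Q): not NE [P2→R gives 9>1]
(C,R): NE
(C,S): not NE [P1→A gives 9>1; P2→R gives 9>6]
(D,P): not NE [P1→C gives 9>0; P2→Q gives 5>3]
(D,Q): not NE [P1→C gives 9>1]
(D,R): not NE [P1→C gives 6>4; P2→Q gives 5>2]
(D,S): not NE [P1→A gives 9>2; P2→Q gives 5>2]

Nash profiles: (A,P), (C,R)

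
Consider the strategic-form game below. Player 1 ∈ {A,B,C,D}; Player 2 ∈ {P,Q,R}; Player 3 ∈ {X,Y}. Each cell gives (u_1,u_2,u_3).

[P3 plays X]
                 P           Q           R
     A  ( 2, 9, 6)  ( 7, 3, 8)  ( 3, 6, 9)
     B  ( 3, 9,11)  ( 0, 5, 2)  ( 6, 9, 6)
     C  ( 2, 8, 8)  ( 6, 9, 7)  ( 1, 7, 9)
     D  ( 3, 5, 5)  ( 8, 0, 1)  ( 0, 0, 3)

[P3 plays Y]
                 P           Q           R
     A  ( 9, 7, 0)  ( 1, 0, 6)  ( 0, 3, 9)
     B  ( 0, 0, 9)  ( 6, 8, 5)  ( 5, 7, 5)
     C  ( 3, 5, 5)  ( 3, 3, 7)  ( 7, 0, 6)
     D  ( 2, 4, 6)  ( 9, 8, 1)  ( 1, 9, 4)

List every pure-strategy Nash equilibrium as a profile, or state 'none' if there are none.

PSNE = {(B,P,X), (B,R,X)}

(A,P,X): not NE [P1→D gives 3>2]
(A,P,Y): not NE [P3→X gives 6>0]
(A,Q,X): not NE [P1→D gives 8>7; P2→P gives 9>3]
(A,Q,Y): not NE [P1→D gives 9>1; P2→P gives 7>0; P3→X gives 8>6]
(A,R,X): not NE [P1→B gives 6>3; P2→P gives 9>6]
(A,R,Y): not NE [P1→C gives 7>0; P2→P gives 7>3]
(B,P,X): NE
(B,P,Y): not NE [P1→A gives 9>0; P2→Q gives 8>0; P3→X gives 11>9]
(B,Q,X): not NE [P1→D gives 8>0; P2→R gives 9>5; P3→Y gives 5>2]
(B,Q,Y): not NE [P1→D gives 9>6]
(B,R,X): NE
(B,R,Y): not NE [P1→C gives 7>5; P2→Q gives 8>7; P3→X gives 6>5]
(C,P,X): not NE [P1→D gives 3>2; P2→Q gives 9>8]
(C,P,Y): not NE [P1→A gives 9>3; P3→X gives 8>5]
(C,Q,X): not NE [P1→D gives 8>6]
(C,Q,Y): not NE [P1→D gives 9>3; P2→P gives 5>3]
(C,R,X): not NE [P1→B gives 6>1; P2→Q gives 9>7]
(C,R,Y): not NE [P2→P gives 5>0; P3→X gives 9>6]
(D,P,X): not NE [P3→Y gives 6>5]
(D,P,Y): not NE [P1→A gives 9>2; P2→R gives 9>4]
(D,Q,X): not NE [P2→P gives 5>0]
(D,Q,Y): not NE [P2→R gives 9>8]
(D,R,X): not NE [P1→B gives 6>0; P2→P gives 5>0; P3→Y gives 4>3]
(D,R,Y): not NE [P1→C gives 7>1]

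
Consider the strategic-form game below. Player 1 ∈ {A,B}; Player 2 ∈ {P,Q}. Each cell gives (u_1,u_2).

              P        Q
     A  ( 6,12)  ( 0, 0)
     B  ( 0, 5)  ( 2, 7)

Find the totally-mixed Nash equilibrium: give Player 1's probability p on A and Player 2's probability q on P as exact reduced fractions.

P1 indiff ⇒ q·6+(1-q)·0 = q·0+(1-q)·2 ⇒ q(6) = (1-q)(2) ⇒ q = 1/4
P2 indiff ⇒ p·12+(1-p)·5 = p·0+(1-p)·7 ⇒ p(12) = (1-p)(2) ⇒ p = 1/7

p=1/7, q=1/4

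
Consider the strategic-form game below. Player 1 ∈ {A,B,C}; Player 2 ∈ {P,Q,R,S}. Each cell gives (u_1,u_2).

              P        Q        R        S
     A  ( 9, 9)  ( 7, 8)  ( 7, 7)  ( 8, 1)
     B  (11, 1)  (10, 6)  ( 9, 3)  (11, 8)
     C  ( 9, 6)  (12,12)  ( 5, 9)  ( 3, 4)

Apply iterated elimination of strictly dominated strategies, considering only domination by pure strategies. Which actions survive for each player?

P1 drop A (B beats it: P:11>9 Q:10>7 R:9>7 S:11>8)
P2 drop P (Q beats it: B:6>1 C:12>6)
P2 drop R (Q beats it: B:6>3 C:12>9)
P1→{B,C} P2→{Q,S}

Remaining: P1:{B,C} P2:{Q,S}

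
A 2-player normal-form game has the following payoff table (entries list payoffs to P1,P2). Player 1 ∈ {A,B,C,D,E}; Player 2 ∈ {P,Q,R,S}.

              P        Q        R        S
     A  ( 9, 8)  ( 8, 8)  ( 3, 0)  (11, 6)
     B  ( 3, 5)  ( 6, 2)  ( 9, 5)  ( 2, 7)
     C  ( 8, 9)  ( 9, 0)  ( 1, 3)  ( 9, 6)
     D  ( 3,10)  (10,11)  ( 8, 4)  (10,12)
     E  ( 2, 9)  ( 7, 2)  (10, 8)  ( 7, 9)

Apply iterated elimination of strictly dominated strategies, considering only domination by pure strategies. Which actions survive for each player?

Remaining: P1:{A,C,D} P2:{P,Q,S}

P2 drop R (S beats it: A:6>0 B:7>5 C:6>3 D:12>4 E:9>8)
P1 drop B (A beats it: P:9>3 Q:8>6 S:11>2)
P1 drop E (A beats it: P:9>2 Q:8>7 S:11>7)
P1→{A,C,D} P2→{P,Q,S}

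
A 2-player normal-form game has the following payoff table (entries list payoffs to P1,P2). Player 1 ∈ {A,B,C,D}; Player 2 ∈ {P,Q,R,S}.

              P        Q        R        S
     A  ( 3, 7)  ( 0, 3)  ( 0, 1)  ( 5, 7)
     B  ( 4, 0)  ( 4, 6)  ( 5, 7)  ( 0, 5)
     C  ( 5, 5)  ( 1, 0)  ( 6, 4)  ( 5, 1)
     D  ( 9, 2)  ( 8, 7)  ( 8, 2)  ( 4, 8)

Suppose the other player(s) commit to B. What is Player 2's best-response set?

argmax u_2 = {R}

u_2(P vs B) = 0
u_2(Q vs B) = 6
u_2(R vs B) = 7
u_2(S vs B) = 5
max payoff 7 at {R}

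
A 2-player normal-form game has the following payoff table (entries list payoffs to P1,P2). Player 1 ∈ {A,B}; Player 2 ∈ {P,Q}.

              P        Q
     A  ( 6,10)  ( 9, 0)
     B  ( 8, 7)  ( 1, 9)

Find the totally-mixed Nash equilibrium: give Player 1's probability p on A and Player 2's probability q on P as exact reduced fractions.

P1 mixes 1/6 on A; P2 mixes 4/5 on P

P1 indiff ⇒ q·6+(1-q)·9 = q·8+(1-q)·1 ⇒ q(-2) = (1-q)(-8) ⇒ q = 4/5
P2 indiff ⇒ p·10+(1-p)·7 = p·0+(1-p)·9 ⇒ p(10) = (1-p)(2) ⇒ p = 1/6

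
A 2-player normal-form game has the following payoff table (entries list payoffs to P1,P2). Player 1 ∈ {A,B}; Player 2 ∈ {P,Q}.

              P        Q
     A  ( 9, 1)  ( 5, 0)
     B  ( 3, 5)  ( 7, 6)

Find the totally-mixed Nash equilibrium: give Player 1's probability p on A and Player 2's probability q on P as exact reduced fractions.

p=1/2, q=1/4

P1 indiff ⇒ q·9+(1-q)·5 = q·3+(1-q)·7 ⇒ q(6) = (1-q)(2) ⇒ q = 1/4
P2 indiff ⇒ p·1+(1-p)·5 = p·0+(1-p)·6 ⇒ p(1) = (1-p)(1) ⇒ p = 1/2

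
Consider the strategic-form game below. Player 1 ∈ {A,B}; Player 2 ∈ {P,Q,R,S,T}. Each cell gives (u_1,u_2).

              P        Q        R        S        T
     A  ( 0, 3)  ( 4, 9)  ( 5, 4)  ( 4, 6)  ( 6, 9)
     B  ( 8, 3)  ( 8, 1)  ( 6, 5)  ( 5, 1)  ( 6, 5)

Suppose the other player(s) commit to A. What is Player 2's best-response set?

BR_2 = {Q,T}

u_2(P vs A) = 3
u_2(Q vs A) = 9
u_2(R vs A) = 4
u_2(S vs A) = 6
u_2(T vs A) = 9
max payoff 9 at {Q,T}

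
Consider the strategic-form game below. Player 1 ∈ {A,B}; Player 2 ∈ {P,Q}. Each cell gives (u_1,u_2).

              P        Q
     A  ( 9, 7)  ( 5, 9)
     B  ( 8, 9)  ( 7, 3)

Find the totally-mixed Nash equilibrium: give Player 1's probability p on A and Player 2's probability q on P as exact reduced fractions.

P1 indiff ⇒ q·9+(1-q)·5 = q·8+(1-q)·7 ⇒ q(1) = (1-q)(2) ⇒ q = 2/3
P2 indiff ⇒ p·7+(1-p)·9 = p·9+(1-p)·3 ⇒ p(-2) = (1-p)(-6) ⇒ p = 3/4

P1 mixes 3/4 on A; P2 mixes 2/3 on P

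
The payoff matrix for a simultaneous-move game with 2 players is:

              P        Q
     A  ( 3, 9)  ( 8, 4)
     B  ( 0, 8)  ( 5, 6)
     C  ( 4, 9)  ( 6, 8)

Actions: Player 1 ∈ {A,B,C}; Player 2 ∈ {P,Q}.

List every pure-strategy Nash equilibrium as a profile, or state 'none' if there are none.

Nash profiles: (C,P)

(A,P): not NE [P1→C gives 4>3]
(A,Q): not NE [P2→P gives 9>4]
(B,P): not NE [P1→C gives 4>0]
(B,Q): not NE [P1→A gives 8>5; P2→P gives 8>6]
(C,P): NE
(C,Q): not NE [P1→A gives 8>6; P2→P gives 9>8]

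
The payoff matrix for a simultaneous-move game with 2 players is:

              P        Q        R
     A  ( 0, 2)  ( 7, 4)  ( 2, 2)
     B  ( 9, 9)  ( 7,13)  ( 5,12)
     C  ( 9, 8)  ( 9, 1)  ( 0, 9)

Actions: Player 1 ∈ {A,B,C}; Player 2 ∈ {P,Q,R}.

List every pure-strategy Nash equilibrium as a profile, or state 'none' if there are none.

(A,P): not NE [P1→C gives 9>0; P2→Q gives 4>2]
(A,Q): not NE [P1→C gives 9>7]
(A,R): not NE [P1→B gives 5>2; P2→Q gives 4>2]
(B,P): not NE [P2→Q gives 13>9]
(B,Q): not NE [P1→C gives 9>7]
(B,R): not NE [P2→Q gives 13>12]
(C,P): not NE [P2→R gives 9>8]
(C,Q): not NE [P2→R gives 9>1]
(C,R): not NE [P1→B gives 5>0]

PSNE: ∅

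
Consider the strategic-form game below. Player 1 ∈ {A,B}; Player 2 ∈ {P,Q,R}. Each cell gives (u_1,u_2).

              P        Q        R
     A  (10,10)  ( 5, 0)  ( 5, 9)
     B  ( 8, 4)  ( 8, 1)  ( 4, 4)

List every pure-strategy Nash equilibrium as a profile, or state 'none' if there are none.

(A,P): NE
(A,Q): not NE [P1→B gives 8>5; P2→P gives 10>0]
(A,R): not NE [P2→P gives 10>9]
(B,P): not NE [P1→A gives 10>8]
(B,Q): not NE [P2→R gives 4>1]
(B,R): not NE [P1→A gives 5>4]

NE set: (A,P)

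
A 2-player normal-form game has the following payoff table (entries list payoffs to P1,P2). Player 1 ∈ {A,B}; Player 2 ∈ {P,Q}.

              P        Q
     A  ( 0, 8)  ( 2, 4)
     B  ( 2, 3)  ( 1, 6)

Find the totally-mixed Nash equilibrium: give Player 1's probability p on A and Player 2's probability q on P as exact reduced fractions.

P1 indiff ⇒ q·0+(1-q)·2 = q·2+(1-q)·1 ⇒ q(-2) = (1-q)(-1) ⇒ q = 1/3
P2 indiff ⇒ p·8+(1-p)·3 = p·4+(1-p)·6 ⇒ p(4) = (1-p)(3) ⇒ p = 3/7

p=3/7, q=1/3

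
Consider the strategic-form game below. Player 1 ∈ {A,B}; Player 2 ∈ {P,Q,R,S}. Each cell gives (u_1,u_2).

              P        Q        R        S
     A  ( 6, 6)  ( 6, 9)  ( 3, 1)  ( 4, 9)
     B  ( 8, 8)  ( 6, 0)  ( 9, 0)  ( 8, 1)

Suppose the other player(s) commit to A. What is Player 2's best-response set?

u_2(P vs A) = 6
u_2(Q vs A) = 9
u_2(R vs A) = 1
u_2(S vs A) = 9
max payoff 9 at {Q,S}

BR_2 = {Q,S}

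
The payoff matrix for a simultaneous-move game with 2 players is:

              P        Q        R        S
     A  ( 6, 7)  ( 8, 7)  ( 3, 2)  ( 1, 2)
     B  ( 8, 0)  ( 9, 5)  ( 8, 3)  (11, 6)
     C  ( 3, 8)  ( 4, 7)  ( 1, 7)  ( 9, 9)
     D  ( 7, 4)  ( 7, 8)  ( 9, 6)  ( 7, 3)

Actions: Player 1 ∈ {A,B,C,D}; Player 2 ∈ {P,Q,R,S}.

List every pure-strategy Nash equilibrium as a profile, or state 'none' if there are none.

NE set: (B,S)

(A,P): not NE [P1→B gives 8>6]
(A,Q): not NE [P1→B gives 9>8]
(A,R): not NE [P1→D gives 9>3; P2→Q gives 7>2]
(A,S): not NE [P1→B gives 11>1; P2→Q gives 7>2]
(B,P): not NE [P2→S gives 6>0]
(B,Q): not NE [P2→S gives 6>5]
(B,R): not NE [P1→D gives 9>8; P2→S gives 6>3]
(B,S): NE
(C,P): not NE [P1→B gives 8>3; P2→S gives 9>8]
(C,Q): not NE [P1→B gives 9>4; P2→S gives 9>7]
(C,R): not NE [P1→D gives 9>1; P2→S gives 9>7]
(C,S): not NE [P1→B gives 11>9]
(D,P): not NE [P1→B gives 8>7; P2→Q gives 8>4]
(D,Q): not NE [P1→B gives 9>7]
(D,R): not NE [P2→Q gives 8>6]
(D,S): not NE [P1→B gives 11>7; P2→Q gives 8>3]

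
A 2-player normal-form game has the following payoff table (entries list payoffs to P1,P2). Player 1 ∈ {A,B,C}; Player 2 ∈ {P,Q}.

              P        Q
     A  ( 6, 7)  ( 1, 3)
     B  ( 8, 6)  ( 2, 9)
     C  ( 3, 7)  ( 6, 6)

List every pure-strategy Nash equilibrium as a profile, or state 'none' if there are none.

Equilibria: none

(A,P): not NE [P1→B gives 8>6]
(A,Q): not NE [P1→C gives 6>1; P2→P gives 7>3]
(B,P): not NE [P2→Q gives 9>6]
(B,Q): not NE [P1→C gives 6>2]
(C,P): not NE [P1→B gives 8>3]
(C,Q): not NE [P2→P gives 7>6]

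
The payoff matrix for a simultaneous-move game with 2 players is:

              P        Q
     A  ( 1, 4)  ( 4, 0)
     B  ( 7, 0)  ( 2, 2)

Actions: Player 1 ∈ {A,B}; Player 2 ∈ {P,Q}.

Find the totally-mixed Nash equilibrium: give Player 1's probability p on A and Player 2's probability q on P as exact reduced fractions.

p=1/3, q=1/4

P1 indiff ⇒ q·1+(1-q)·4 = q·7+(1-q)·2 ⇒ q(-6) = (1-q)(-2) ⇒ q = 1/4
P2 indiff ⇒ p·4+(1-p)·0 = p·0+(1-p)·2 ⇒ p(4) = (1-p)(2) ⇒ p = 1/3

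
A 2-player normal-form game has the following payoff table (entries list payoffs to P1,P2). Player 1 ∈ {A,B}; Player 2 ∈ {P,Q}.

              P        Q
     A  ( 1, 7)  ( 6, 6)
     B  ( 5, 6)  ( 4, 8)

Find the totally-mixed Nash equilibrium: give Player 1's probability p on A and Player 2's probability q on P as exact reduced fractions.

p=2/3, q=1/3

P1 indiff ⇒ q·1+(1-q)·6 = q·5+(1-q)·4 ⇒ q(-4) = (1-q)(-2) ⇒ q = 1/3
P2 indiff ⇒ p·7+(1-p)·6 = p·6+(1-p)·8 ⇒ p(1) = (1-p)(2) ⇒ p = 2/3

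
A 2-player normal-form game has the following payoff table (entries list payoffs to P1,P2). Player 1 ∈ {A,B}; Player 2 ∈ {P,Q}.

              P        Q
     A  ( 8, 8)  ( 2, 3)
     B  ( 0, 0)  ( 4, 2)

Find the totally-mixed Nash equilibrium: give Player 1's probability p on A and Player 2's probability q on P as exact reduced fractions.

P1 indiff ⇒ q·8+(1-q)·2 = q·0+(1-q)·4 ⇒ q(8) = (1-q)(2) ⇒ q = 1/5
P2 indiff ⇒ p·8+(1-p)·0 = p·3+(1-p)·2 ⇒ p(5) = (1-p)(2) ⇒ p = 2/7

P1 mixes 2/7 on A; P2 mixes 1/5 on P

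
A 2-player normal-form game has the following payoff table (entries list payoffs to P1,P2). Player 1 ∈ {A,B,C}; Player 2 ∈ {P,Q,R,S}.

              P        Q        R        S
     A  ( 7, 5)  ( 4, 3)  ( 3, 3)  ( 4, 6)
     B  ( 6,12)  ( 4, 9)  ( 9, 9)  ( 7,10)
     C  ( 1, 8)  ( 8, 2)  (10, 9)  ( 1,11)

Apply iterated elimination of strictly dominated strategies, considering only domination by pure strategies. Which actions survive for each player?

IESDS → P1:{A,B} P2:{P,S}

P2 drop Q (P beats it: A:5>3 B:12>9 C:8>2)
P2 drop R (S beats it: A:6>3 B:10>9 C:11>9)
P1 drop C (A beats it: P:7>1 S:4>1)
P1→{A,B} P2→{P,S}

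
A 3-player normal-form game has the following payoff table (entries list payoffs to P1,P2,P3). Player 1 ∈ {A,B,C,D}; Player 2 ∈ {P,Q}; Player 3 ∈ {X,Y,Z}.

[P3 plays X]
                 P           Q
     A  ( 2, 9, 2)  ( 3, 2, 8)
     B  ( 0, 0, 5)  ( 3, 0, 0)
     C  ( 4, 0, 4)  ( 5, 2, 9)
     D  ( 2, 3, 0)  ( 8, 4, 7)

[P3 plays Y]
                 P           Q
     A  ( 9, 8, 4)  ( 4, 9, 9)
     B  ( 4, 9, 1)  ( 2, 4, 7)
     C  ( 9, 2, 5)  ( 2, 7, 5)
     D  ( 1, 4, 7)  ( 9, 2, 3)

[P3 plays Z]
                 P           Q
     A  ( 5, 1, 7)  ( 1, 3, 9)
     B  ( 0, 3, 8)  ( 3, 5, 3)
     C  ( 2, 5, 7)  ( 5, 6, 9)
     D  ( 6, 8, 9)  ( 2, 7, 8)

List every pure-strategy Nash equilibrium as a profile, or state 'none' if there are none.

(A,P,X): not NE [P1→C gives 4>2; P3→Z gives 7>2]
(A,P,Y): not NE [P2→Q gives 9>8; P3→Z gives 7>4]
(A,P,Z): not NE [P1→D gives 6>5; P2→Q gives 3>1]
(A,Q,X): not NE [P1→D gives 8>3; P2→P gives 9>2; P3→Z gives 9>8]
(A,Q,Y): not NE [P1→D gives 9>4]
(A,Q,Z): not NE [P1→C gives 5>1]
(B,P,X): not NE [P1→C gives 4>0; P3→Z gives 8>5]
(B,P,Y): not NE [P1→C gives 9>4; P3→Z gives 8>1]
(B,P,Z): not NE [P1→D gives 6>0; P2→Q gives 5>3]
(B,Q,X): not NE [P1→D gives 8>3; P3→Y gives 7>0]
(B,Q,Y): not NE [P1→D gives 9>2; P2→P gives 9>4]
(B,Q,Z): not NE [P1→C gives 5>3; P3→Y gives 7>3]
(C,P,X): not NE [P2→Q gives 2>0; P3→Z gives 7>4]
(C,P,Y): not NE [P2→Q gives 7>2; P3→Z gives 7>5]
(C,P,Z): not NE [P1→D gives 6>2; P2→Q gives 6>5]
(C,Q,X): not NE [P1→D gives 8>5]
(C,Q,Y): not NE [P1→D gives 9>2; P3→Z gives 9>5]
(C,Q,Z): NE
(D,P,X): not NE [P1→C gives 4>2; P2→Q gives 4>3; P3→Z gives 9>0]
(D,P,Y): not NE [P1→C gives 9>1; P3→Z gives 9>7]
(D,P,Z): NE
(D,Q,X): not NE [P3→Z gives 8>7]
(D,Q,Y): not NE [P2→P gives 4>2; P3→Z gives 8>3]
(D,Q,Z): not NE [P1→C gives 5>2; P2→P gives 8>7]

Nash profiles: (C,Q,Z), (D,P,Z)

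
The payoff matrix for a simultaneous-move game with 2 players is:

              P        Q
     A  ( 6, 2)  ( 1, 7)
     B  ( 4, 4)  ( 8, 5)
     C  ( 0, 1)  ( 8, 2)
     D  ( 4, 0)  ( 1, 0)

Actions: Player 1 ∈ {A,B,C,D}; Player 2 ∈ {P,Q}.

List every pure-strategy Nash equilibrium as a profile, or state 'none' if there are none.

(A,P): not NE [P2→Q gives 7>2]
(A,Q): not NE [P1→C gives 8>1]
(B,P): not NE [P1→A gives 6>4; P2→Q gives 5>4]
(B,Q): NE
(C,P): not NE [P1→A gives 6>0; P2→Q gives 2>1]
(C,Q): NE
(D,P): not NE [P1→A gives 6>4]
(D,Q): not NE [P1→C gives 8>1]

Nash profiles: (B,Q), (C,Q)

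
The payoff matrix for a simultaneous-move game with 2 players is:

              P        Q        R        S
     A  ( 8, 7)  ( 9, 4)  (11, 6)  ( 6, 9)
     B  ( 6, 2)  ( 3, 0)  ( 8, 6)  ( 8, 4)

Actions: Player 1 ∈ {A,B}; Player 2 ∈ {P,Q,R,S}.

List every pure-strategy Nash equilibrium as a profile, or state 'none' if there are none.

Equilibria: none

(A,P): not NE [P2→S gives 9>7]
(A,Q): not NE [P2→S gives 9>4]
(A,R): not NE [P2→S gives 9>6]
(A,S): not NE [P1→B gives 8>6]
(B,P): not NE [P1→A gives 8>6; P2→R gives 6>2]
(B,Q): not NE [P1→A gives 9>3; P2→R gives 6>0]
(B,R): not NE [P1→A gives 11>8]
(B,S): not NE [P2→R gives 6>4]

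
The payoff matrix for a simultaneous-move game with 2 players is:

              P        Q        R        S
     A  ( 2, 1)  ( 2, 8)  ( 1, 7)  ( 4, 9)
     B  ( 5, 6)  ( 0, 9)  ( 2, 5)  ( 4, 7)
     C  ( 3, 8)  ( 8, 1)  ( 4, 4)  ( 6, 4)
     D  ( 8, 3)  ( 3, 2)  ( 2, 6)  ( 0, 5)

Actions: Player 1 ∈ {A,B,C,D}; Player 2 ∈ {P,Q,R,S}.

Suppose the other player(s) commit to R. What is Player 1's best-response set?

u_1(A vs R) = 1
u_1(B vs R) = 2
u_1(C vs R) = 4
u_1(D vs R) = 2
max payoff 4 at {C}

P1 best: {C}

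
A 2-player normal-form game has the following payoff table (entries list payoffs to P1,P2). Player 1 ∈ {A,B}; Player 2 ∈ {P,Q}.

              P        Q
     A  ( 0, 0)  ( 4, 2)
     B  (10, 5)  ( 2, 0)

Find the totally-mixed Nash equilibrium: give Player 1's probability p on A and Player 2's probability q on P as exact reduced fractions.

p=5/7, q=1/6

P1 indiff ⇒ q·0+(1-q)·4 = q·10+(1-q)·2 ⇒ q(-10) = (1-q)(-2) ⇒ q = 1/6
P2 indiff ⇒ p·0+(1-p)·5 = p·2+(1-p)·0 ⇒ p(-2) = (1-p)(-5) ⇒ p = 5/7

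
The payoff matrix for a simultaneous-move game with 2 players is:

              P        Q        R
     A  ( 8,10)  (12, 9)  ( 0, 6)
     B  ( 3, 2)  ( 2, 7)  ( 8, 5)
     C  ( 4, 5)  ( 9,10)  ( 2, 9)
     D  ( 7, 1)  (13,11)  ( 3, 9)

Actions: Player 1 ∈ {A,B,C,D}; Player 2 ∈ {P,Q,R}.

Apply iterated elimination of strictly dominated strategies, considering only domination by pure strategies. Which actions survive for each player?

Remaining: P1:{A,D} P2:{P,Q}

P1 drop C (D beats it: P:7>4 Q:13>9 R:3>2)
P2 drop R (Q beats it: A:9>6 B:7>5 D:11>9)
P1 drop B (A beats it: P:8>3 Q:12>2)
P1→{A,D} P2→{P,Q}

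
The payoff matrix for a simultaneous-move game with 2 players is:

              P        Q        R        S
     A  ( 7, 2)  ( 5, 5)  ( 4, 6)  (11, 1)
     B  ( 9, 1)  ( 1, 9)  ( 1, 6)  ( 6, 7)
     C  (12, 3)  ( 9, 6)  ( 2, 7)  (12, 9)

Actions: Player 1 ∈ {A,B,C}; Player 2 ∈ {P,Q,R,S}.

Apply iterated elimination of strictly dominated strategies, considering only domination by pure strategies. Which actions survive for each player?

IESDS → P1:{A,C} P2:{R,S}

P1 drop B (C beats it: P:12>9 Q:9>1 R:2>1 S:12>6)
P2 drop P (Q beats it: A:5>2 C:6>3)
P2 drop Q (R beats it: A:6>5 C:7>6)
P1→{A,C} P2→{R,S}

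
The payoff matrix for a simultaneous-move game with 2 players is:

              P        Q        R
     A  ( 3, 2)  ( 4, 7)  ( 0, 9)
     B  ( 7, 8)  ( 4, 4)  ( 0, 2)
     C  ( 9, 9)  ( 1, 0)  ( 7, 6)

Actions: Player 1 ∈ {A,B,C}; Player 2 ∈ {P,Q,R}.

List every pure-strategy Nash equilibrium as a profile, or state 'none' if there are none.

(A,P): not NE [P1→C gives 9>3; P2→R gives 9>2]
(A,Q): not NE [P2→R gives 9>7]
(A,R): not NE [P1→C gives 7>0]
(B,P): not NE [P1→C gives 9>7]
(B,Q): not NE [P2→P gives 8>4]
(B,R): not NE [P1→C gives 7>0; P2→P gives 8>2]
(C,P): NE
(C,Q): not NE [P1→B gives 4>1; P2→P gives 9>0]
(C,R): not NE [P2→P gives 9>6]

PSNE = {(C,P)}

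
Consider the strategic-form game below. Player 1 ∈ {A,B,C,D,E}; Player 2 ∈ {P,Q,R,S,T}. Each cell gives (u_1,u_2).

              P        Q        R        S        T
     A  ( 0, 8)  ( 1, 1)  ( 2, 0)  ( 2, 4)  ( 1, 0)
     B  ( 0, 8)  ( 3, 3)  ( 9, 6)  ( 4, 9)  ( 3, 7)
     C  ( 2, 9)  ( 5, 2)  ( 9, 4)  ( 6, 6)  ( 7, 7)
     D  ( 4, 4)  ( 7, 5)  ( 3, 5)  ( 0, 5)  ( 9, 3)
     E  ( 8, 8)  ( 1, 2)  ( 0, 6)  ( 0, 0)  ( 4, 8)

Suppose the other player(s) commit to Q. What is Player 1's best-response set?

P1 best: {D}

u_1(A vs Q) = 1
u_1(B vs Q) = 3
u_1(C vs Q) = 5
u_1(D vs Q) = 7
u_1(E vs Q) = 1
max payoff 7 at {D}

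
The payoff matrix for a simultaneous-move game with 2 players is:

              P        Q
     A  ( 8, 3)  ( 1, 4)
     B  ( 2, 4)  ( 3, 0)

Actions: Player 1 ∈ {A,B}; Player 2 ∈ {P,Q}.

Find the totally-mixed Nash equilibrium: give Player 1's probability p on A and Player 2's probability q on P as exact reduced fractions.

P1 indiff ⇒ q·8+(1-q)·1 = q·2+(1-q)·3 ⇒ q(6) = (1-q)(2) ⇒ q = 1/4
P2 indiff ⇒ p·3+(1-p)·4 = p·4+(1-p)·0 ⇒ p(-1) = (1-p)(-4) ⇒ p = 4/5

P1 mixes 4/5 on A; P2 mixes 1/4 on P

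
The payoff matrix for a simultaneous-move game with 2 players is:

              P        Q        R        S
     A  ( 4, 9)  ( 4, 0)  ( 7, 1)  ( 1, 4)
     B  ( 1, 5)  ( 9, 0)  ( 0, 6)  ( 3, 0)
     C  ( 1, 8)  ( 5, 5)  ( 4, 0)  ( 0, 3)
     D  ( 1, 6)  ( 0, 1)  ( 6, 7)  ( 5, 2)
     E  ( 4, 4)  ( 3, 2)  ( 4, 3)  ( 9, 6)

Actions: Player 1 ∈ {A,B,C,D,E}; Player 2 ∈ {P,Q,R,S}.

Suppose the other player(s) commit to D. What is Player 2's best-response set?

P2 best: {R}

u_2(P vs D) = 6
u_2(Q vs D) = 1
u_2(R vs D) = 7
u_2(S vs D) = 2
max payoff 7 at {R}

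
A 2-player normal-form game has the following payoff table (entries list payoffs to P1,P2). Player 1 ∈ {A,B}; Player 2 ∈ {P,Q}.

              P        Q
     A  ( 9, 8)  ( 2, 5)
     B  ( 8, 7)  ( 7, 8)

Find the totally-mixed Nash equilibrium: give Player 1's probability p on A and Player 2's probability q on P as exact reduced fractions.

P1 indiff ⇒ q·9+(1-q)·2 = q·8+(1-q)·7 ⇒ q(1) = (1-q)(5) ⇒ q = 5/6
P2 indiff ⇒ p·8+(1-p)·7 = p·5+(1-p)·8 ⇒ p(3) = (1-p)(1) ⇒ p = 1/4

p=1/4, q=5/6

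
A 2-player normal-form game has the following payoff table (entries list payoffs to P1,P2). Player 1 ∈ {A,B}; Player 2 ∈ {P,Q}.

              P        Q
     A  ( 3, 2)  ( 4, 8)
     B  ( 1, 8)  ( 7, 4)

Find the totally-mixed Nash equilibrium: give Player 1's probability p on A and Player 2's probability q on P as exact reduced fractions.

P1 mixes 2/5 on A; P2 mixes 3/5 on P

P1 indiff ⇒ q·3+(1-q)·4 = q·1+(1-q)·7 ⇒ q(2) = (1-q)(3) ⇒ q = 3/5
P2 indiff ⇒ p·2+(1-p)·8 = p·8+(1-p)·4 ⇒ p(-6) = (1-p)(-4) ⇒ p = 2/5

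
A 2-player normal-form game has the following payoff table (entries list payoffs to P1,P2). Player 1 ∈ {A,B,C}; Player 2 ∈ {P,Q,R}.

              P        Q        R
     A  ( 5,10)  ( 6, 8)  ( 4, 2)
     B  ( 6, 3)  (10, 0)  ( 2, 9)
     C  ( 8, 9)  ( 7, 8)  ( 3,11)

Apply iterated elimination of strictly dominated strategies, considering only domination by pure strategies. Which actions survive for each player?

Survivors P1:{A,C} P2:{P,R}

P2 drop Q (P beats it: A:10>8 B:3>0 C:9>8)
P1 drop B (C beats it: P:8>6 R:3>2)
P1→{A,C} P2→{P,R}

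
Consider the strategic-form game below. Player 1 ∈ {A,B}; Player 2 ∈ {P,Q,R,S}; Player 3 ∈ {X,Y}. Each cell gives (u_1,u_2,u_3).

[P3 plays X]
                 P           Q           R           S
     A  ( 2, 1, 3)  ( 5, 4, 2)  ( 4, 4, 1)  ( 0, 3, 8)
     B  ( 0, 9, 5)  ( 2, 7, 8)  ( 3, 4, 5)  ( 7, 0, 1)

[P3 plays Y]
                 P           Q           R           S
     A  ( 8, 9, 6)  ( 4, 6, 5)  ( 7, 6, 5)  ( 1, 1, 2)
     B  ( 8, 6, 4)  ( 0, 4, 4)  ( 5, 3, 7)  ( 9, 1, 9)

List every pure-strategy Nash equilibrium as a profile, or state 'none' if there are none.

NE set: (A,P,Y)

(A,P,X): not NE [P2→R gives 4>1; P3→Y gives 6>3]
(A,P,Y): NE
(A,Q,X): not NE [P3→Y gives 5>2]
(A,Q,Y): not NE [P2→P gives 9>6]
(A,R,X): not NE [P3→Y gives 5>1]
(A,R,Y): not NE [P2→P gives 9>6]
(A,S,X): not NE [P1→B gives 7>0; P2→R gives 4>3]
(A,S,Y): not NE [P1→B gives 9>1; P2→P gives 9>1; P3→X gives 8>2]
(B,P,X): not NE [P1→A gives 2>0]
(B,P,Y): not NE [P3→X gives 5>4]
(B,Q,X): not NE [P1→A gives 5>2; P2→P gives 9>7]
(B,Q,Y): not NE [P1→A gives 4>0; P2→P gives 6>4; P3→X gives 8>4]
(B,R,X): not NE [P1→A gives 4>3; P2→P gives 9>4; P3→Y gives 7>5]
(B,R,Y): not NE [P1→A gives 7>5; P2→P gives 6>3]
(B,S,X): not NE [P2→P gives 9>0; P3→Y gives 9>1]
(B,S,Y): not NE [P2→P gives 6>1]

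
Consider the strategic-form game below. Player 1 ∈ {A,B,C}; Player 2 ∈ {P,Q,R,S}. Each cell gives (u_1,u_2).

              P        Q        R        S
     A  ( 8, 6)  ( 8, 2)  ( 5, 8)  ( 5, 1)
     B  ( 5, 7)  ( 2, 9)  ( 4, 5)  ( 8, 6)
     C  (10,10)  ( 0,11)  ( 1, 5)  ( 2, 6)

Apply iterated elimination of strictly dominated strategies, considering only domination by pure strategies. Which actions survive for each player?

P2 drop S (P beats it: A:6>1 B:7>6 C:10>6)
P1 drop B (A beats it: P:8>5 Q:8>2 R:5>4)
P1→{A,C} P2→{P,Q,R}

Remaining: P1:{A,C} P2:{P,Q,R}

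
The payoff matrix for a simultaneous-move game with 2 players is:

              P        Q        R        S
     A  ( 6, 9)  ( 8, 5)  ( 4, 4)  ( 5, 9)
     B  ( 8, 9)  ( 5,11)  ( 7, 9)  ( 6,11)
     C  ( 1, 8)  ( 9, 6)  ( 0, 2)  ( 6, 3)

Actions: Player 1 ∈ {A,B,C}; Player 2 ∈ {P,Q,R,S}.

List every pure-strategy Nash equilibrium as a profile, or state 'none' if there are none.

PSNE = {(B,S)}

(A,P): not NE [P1→B gives 8>6]
(A,Q): not NE [P1→C gives 9>8; P2→S gives 9>5]
(A,R): not NE [P1→B gives 7>4; P2→S gives 9>4]
(A,S): not NE [P1→C gives 6>5]
(B,P): not NE [P2→S gives 11>9]
(B,Q): not NE [P1→C gives 9>5]
(B,R): not NE [P2→S gives 11>9]
(B,S): NE
(C,P): not NE [P1→B gives 8>1]
(C,Q): not NE [P2→P gives 8>6]
(C,R): not NE [P1→B gives 7>0; P2→P gives 8>2]
(C,S): not NE [P2→P gives 8>3]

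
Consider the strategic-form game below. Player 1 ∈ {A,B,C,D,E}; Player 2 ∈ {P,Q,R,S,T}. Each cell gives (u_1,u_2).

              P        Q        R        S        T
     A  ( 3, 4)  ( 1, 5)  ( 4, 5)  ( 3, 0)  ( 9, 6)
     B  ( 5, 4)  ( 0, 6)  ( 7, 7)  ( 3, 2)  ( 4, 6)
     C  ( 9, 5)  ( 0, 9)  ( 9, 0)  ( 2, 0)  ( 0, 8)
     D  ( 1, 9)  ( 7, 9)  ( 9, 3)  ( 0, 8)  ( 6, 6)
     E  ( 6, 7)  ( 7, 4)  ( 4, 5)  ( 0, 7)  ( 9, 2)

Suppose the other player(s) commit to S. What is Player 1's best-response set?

P1 best: {A,B}

u_1(A vs S) = 3
u_1(B vs S) = 3
u_1(C vs S) = 2
u_1(D vs S) = 0
u_1(E vs S) = 0
max payoff 3 at {A,B}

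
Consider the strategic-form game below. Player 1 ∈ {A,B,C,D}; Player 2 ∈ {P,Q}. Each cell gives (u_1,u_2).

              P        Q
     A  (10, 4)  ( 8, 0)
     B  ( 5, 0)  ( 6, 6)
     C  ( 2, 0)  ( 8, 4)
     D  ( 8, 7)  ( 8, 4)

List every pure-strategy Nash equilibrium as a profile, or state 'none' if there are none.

(A,P): NE
(A,Q): not NE [P2→P gives 4>0]
(B,P): not NE [P1→A gives 10>5; P2→Q gives 6>0]
(B,Q): not NE [P1→D gives 8>6]
(C,P): not NE [P1→A gives 10>2; P2→Q gives 4>0]
(C,Q): NE
(D,P): not NE [P1→A gives 10>8]
(D,Q): not NE [P2→P gives 7>4]

NE set: (A,P), (C,Q)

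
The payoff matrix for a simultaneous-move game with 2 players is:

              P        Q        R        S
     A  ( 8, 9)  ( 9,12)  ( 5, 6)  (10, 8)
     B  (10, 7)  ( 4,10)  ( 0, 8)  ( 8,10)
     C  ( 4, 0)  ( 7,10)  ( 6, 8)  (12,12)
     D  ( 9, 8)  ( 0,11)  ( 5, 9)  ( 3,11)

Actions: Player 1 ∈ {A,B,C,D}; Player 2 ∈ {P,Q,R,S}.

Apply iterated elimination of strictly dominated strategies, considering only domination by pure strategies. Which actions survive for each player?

Survivors P1:{A,C} P2:{Q,S}

P2 drop P (Q beats it: A:12>9 B:10>7 C:10>0 D:11>8)
P1 drop B (A beats it: Q:9>4 R:5>0 S:10>8)
P1 drop D (C beats it: Q:7>0 R:6>5 S:12>3)
P2 drop R (Q beats it: A:12>6 C:10>8)
P1→{A,C} P2→{Q,S}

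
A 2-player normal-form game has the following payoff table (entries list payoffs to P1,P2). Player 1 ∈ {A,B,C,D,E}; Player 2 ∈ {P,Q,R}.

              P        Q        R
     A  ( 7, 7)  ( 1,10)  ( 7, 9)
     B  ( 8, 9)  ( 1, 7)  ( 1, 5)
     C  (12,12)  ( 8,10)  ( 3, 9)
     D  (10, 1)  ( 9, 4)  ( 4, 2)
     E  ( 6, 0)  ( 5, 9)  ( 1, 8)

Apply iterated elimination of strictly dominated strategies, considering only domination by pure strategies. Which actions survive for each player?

Remaining: P1:{C,D} P2:{P,Q}

P1 drop B (C beats it: P:12>8 Q:8>1 R:3>1)
P1 drop E (C beats it: P:12>6 Q:8>5 R:3>1)
P2 drop R (Q beats it: A:10>9 C:10>9 D:4>2)
P1 drop A (C beats it: P:12>7 Q:8>1)
P1→{C,D} P2→{P,Q}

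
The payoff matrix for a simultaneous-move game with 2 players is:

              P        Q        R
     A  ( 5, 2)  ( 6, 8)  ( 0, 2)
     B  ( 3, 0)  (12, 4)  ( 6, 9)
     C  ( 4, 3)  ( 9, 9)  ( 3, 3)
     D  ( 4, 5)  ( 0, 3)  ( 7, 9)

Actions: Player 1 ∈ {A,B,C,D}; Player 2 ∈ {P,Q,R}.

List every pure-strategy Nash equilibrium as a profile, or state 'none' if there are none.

(A,P): not NE [P2→Q gives 8>2]
(A,Q): not NE [P1→B gives 12>6]
(A,R): not NE [P1→D gives 7>0; P2→Q gives 8>2]
(B,P): not NE [P1→A gives 5>3; P2→R gives 9>0]
(B,Q): not NE [P2→R gives 9>4]
(B,R): not NE [P1→D gives 7>6]
(C,P): not NE [P1→A gives 5>4; P2→Q gives 9>3]
(C,Q): not NE [P1→B gives 12>9]
(C,R): not NE [P1→D gives 7>3; P2→Q gives 9>3]
(D,P): not NE [P1→A gives 5>4; P2→R gives 9>5]
(D,Q): not NE [P1→B gives 12>0; P2→R gives 9>3]
(D,R): NE

Nash profiles: (D,R)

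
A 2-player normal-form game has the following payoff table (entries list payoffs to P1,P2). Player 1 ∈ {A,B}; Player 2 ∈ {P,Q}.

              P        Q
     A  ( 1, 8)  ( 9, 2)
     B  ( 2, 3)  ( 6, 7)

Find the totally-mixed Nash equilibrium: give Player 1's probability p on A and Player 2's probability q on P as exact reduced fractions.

P1 indiff ⇒ q·1+(1-q)·9 = q·2+(1-q)·6 ⇒ q(-1) = (1-q)(-3) ⇒ q = 3/4
P2 indiff ⇒ p·8+(1-p)·3 = p·2+(1-p)·7 ⇒ p(6) = (1-p)(4) ⇒ p = 2/5

(p,q) = (2/5, 3/4)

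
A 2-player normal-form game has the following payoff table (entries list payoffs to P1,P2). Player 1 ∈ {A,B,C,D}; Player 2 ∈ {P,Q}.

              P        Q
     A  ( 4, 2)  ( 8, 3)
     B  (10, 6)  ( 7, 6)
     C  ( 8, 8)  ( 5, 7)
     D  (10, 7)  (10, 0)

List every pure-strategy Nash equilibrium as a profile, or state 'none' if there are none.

PSNE = {(B,P), (D,P)}

(A,P): not NE [P1→D gives 10>4; P2→Q gives 3>2]
(A,Q): not NE [P1→D gives 10>8]
(B,P): NE
(B,Q): not NE [P1→D gives 10>7]
(C,P): not NE [P1→D gives 10>8]
(C,Q): not NE [P1→D gives 10>5; P2→P gives 8>7]
(D,P): NE
(D,Q): not NE [P2→P gives 7>0]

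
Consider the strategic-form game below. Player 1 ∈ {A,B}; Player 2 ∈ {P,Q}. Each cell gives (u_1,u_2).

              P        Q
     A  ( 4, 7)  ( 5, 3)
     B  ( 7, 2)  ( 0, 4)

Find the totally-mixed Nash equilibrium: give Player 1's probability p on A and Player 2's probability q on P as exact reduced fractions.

P1 indiff ⇒ q·4+(1-q)·5 = q·7+(1-q)·0 ⇒ q(-3) = (1-q)(-5) ⇒ q = 5/8
P2 indiff ⇒ p·7+(1-p)·2 = p·3+(1-p)·4 ⇒ p(4) = (1-p)(2) ⇒ p = 1/3

(p,q) = (1/3, 5/8)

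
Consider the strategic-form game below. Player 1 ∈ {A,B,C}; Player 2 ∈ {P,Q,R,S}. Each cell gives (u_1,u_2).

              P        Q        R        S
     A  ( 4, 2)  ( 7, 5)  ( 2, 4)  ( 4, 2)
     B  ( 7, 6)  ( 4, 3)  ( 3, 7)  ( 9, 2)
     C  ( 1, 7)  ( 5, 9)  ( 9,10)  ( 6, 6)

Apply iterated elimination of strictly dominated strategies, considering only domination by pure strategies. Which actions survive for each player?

Remaining: P1:{A,C} P2:{Q,R}

P2 drop P (R beats it: A:4>2 B:7>6 C:10>7)
P2 drop S (Q beats it: A:5>2 B:3>2 C:9>6)
P1 drop B (C beats it: Q:5>4 R:9>3)
P1→{A,C} P2→{Q,R}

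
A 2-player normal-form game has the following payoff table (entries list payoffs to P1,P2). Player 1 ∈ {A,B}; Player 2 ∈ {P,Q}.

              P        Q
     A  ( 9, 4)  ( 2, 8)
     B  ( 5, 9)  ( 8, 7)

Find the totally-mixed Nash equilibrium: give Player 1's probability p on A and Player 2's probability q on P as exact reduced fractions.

p=1/3, q=3/5

P1 indiff ⇒ q·9+(1-q)·2 = q·5+(1-q)·8 ⇒ q(4) = (1-q)(6) ⇒ q = 3/5
P2 indiff ⇒ p·4+(1-p)·9 = p·8+(1-p)·7 ⇒ p(-4) = (1-p)(-2) ⇒ p = 1/3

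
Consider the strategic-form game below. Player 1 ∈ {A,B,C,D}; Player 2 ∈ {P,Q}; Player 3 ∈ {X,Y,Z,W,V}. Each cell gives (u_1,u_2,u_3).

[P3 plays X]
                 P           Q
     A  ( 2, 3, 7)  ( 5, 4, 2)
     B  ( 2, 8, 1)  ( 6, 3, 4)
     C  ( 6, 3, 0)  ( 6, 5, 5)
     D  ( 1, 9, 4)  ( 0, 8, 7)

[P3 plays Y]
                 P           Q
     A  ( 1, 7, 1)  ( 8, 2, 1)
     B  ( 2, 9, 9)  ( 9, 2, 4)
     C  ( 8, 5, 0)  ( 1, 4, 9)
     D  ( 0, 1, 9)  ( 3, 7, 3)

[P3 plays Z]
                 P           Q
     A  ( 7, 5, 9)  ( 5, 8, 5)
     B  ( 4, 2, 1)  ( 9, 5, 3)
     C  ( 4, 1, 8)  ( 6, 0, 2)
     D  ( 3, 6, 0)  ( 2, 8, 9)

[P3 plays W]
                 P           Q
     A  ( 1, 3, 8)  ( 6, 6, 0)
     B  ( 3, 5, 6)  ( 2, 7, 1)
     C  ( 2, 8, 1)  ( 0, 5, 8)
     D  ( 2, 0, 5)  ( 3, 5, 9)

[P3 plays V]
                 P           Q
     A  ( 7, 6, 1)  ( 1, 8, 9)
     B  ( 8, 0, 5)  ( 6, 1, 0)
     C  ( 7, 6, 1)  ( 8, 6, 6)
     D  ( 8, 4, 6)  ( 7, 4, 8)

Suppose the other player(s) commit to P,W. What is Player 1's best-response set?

argmax u_1 = {B}

u_1(A vs P,W) = 1
u_1(B vs P,W) = 3
u_1(C vs P,W) = 2
u_1(D vs P,W) = 2
max payoff 3 at {B}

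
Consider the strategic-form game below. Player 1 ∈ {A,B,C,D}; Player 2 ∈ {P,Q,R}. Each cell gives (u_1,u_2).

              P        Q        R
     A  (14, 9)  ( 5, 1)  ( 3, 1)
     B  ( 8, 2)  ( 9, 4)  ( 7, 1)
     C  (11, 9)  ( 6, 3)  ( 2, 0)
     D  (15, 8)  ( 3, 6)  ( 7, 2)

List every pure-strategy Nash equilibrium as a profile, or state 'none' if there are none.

(A,P): not NE [P1→D gives 15>14]
(A,Q): not NE [P1→B gives 9>5; P2→P gives 9>1]
(A,R): not NE [P1→D gives 7>3; P2→P gives 9>1]
(B,P): not NE [P1→D gives 15>8; P2→Q gives 4>2]
(B,Q): NE
(B,R): not NE [P2→Q gives 4>1]
(C,P): not NE [P1→D gives 15>11]
(C,Q): not NE [P1→B gives 9>6; P2→P gives 9>3]
(C,R): not NE [P1→D gives 7>2; P2→P gives 9>0]
(D,P): NE
(D,Q): not NE [P1→B gives 9>3; P2→P gives 8>6]
(D,R): not NE [P2→P gives 8>2]

NE set: (B,Q), (D,P)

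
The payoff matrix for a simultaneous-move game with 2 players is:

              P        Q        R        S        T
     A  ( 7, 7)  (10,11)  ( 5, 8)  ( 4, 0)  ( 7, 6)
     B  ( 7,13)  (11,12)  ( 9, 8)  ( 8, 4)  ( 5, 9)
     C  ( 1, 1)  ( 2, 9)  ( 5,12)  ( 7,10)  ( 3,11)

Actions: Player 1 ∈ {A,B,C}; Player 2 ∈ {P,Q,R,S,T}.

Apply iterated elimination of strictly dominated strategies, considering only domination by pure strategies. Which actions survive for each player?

P1 drop C (B beats it: P:7>1 Q:11>2 R:9>5 S:8>7 T:5>3)
P2 drop R (Q beats it: A:11>8 B:12>8)
P2 drop S (P beats it: A:7>0 B:13>4)
P2 drop T (P beats it: A:7>6 B:13>9)
P1→{A,B} P2→{P,Q}

IESDS → P1:{A,B} P2:{P,Q}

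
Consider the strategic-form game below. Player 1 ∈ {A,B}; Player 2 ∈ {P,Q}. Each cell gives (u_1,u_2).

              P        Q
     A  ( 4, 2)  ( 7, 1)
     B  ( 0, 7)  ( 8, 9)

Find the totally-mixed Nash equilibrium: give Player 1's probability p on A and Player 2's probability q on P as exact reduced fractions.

P1 indiff ⇒ q·4+(1-q)·7 = q·0+(1-q)·8 ⇒ q(4) = (1-q)(1) ⇒ q = 1/5
P2 indiff ⇒ p·2+(1-p)·7 = p·1+(1-p)·9 ⇒ p(1) = (1-p)(2) ⇒ p = 2/3

p=2/3, q=1/5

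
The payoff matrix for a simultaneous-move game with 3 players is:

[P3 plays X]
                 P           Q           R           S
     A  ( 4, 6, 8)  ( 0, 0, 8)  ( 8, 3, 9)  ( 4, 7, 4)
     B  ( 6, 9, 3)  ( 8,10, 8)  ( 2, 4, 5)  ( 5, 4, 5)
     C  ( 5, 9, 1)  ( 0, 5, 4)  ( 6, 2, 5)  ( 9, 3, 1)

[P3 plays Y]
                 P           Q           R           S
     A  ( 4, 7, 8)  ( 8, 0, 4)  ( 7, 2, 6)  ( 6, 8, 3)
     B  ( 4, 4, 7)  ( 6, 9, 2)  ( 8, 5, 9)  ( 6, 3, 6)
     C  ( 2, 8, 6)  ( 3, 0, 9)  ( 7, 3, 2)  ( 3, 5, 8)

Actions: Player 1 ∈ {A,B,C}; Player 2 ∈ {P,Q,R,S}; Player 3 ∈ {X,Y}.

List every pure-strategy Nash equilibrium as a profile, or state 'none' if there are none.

Nash profiles: (B,Q,X)

(A,P,X): not NE [P1→B gives 6>4; P2→S gives 7>6]
(A,P,Y): not NE [P2→S gives 8>7]
(A,Q,X): not NE [P1→B gives 8>0; P2→S gives 7>0]
(A,Q,Y): not NE [P2→S gives 8>0; P3→X gives 8>4]
(A,R,X): not NE [P2→S gives 7>3]
(A,R,Y): not NE [P1→B gives 8>7; P2→S gives 8>2; P3→X gives 9>6]
(A,S,X): not NE [P1→C gives 9>4]
(A,S,Y): not NE [P3→X gives 4>3]
(B,P,X): not NE [P2→Q gives 10>9; P3→Y gives 7>3]
(B,P,Y): not NE [P2→Q gives 9>4]
(B,Q,X): NE
(B,Q,Y): not NE [P1→A gives 8>6; P3→X gives 8>2]
(B,R,X): not NE [P1→A gives 8>2; P2→Q gives 10>4; P3→Y gives 9>5]
(B,R,Y): not NE [P2→Q gives 9>5]
(B,S,X): not NE [P1→C gives 9>5; P2→Q gives 10>4; P3→Y gives 6>5]
(B,S,Y): not NE [P2→Q gives 9>3]
(C,P,X): not NE [P1→B gives 6>5; P3→Y gives 6>1]
(C,P,Y): not NE [P1→B gives 4>2]
(C,Q,X): not NE [P1→B gives 8>0; P2→P gives 9>5; P3→Y gives 9>4]
(C,Q,Y): not NE [P1→A gives 8>3; P2→P gives 8>0]
(C,R,X): not NE [P1→A gives 8>6; P2→P gives 9>2]
(C,R,Y): not NE [P1→B gives 8>7; P2→P gives 8>3; P3→X gives 5>2]
(C,S,X): not NE [P2→P gives 9>3; P3→Y gives 8>1]
(C,S,Y): not NE [P1→B gives 6>3; P2→P gives 8>5]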